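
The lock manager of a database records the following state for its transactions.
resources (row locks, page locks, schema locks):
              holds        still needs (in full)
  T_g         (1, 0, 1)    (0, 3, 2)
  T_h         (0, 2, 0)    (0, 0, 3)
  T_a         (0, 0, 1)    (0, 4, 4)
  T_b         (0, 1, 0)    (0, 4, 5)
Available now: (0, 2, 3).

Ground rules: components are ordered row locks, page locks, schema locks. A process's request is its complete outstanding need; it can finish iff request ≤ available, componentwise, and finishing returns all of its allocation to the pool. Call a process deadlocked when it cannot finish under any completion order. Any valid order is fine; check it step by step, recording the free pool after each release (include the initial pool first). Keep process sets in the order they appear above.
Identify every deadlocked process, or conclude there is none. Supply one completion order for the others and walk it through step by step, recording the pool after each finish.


The deadlocked set is empty.
Key observation: the pool covers T_h at once, and every later process fits after earlier releases.
The rest can finish in the order T_h, T_g, T_a, T_b. Walking it through:
  pool = (0, 2, 3)
  T_h needs (0, 0, 3) <= (0, 2, 3) -> finishes; pool += (0, 2, 0) = (0, 4, 3)
  T_g needs (0, 3, 2) <= (0, 4, 3) -> finishes; pool += (1, 0, 1) = (1, 4, 4)
  T_a needs (0, 4, 4) <= (1, 4, 4) -> finishes; pool += (0, 0, 1) = (1, 4, 5)
  T_b needs (0, 4, 5) <= (1, 4, 5) -> finishes; pool += (0, 1, 0) = (1, 5, 5)


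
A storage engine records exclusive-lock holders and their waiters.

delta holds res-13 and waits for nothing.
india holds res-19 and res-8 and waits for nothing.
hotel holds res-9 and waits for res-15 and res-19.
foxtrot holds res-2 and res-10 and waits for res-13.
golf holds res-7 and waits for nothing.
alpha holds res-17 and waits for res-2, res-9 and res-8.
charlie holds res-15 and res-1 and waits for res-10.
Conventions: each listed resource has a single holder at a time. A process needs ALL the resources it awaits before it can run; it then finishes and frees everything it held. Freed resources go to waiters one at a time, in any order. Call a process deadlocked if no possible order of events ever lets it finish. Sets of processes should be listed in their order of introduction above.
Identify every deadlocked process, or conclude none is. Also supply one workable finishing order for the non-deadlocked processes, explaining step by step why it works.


The deadlocked set is empty.
Key observation: the waits form no ring: some process can always run, and its releases unblock the others one by one.
The rest can finish in the order india, golf, delta, foxtrot, charlie, hotel, alpha.
Check, step by step:
  run india (it waits on nothing); releases res-19 and res-8
  run golf (it waits on nothing); releases res-7
  run delta (it waits on nothing); releases res-13
  foxtrot waits on res-13 — all released -> runs and releases res-2 and res-10
  charlie waits on res-10 — all released -> runs and releases res-15 and res-1
  hotel waits on res-15 and res-19 — all released -> runs and releases res-9
  alpha waits on res-2, res-9 and res-8 — all released -> runs and releases res-17


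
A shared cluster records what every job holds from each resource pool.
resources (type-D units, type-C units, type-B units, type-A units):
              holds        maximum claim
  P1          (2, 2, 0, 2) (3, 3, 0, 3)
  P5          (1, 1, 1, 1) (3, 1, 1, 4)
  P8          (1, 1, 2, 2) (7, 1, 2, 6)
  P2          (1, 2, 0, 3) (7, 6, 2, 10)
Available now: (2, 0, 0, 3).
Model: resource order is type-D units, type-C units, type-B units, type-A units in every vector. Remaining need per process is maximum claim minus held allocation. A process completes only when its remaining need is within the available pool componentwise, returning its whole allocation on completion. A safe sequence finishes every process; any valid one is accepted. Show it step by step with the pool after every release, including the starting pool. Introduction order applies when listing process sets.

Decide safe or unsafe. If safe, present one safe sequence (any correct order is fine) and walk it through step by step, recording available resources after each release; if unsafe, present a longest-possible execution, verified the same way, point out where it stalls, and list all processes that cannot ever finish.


The state is UNSAFE.
Key observation: P5, P1 can finish, but then (5, 3, 1, 6) is all there is, and the blocked group's type-D units demands exceed it.
A maximal execution: P5, P1 — then nothing else fits. Check, step by step:
  pool = (2, 0, 0, 3)
  P5 needs (2, 0, 0, 3) <= (2, 0, 0, 3) -> finishes; pool += (1, 1, 1, 1) = (3, 1, 1, 4)
  P1 needs (1, 1, 0, 1) <= (3, 1, 1, 4) -> finishes; pool += (2, 2, 0, 2) = (5, 3, 1, 6)
  blocked: P8 wants (6, 0, 0, 4), pool (5, 3, 1, 6) — not enough type-D units
  blocked: P2 wants (6, 4, 2, 7), pool (5, 3, 1, 6) — not enough type-D units, type-C units, type-B units and type-A units
Permanently blocked: P8 and P2.


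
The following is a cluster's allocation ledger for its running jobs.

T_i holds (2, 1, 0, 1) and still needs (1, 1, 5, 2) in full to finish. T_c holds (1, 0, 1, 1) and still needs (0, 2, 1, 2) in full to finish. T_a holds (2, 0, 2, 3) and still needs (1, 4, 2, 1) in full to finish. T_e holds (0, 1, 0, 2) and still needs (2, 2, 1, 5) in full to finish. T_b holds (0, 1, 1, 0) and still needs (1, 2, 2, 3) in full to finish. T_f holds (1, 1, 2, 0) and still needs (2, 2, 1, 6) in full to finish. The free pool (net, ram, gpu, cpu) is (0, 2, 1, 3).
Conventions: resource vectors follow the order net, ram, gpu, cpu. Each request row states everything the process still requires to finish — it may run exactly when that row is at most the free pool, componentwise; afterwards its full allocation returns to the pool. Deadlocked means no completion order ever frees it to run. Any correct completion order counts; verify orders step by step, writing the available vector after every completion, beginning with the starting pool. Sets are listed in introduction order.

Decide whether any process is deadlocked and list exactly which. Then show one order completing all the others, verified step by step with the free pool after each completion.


Deadlocked: T_i, T_a, T_e and T_f.
Key observation: after T_c, T_b the pool peaks at (1, 3, 3, 4), and each blocked process is short somewhere: T_i on gpu; T_a on ram; T_e on net, cpu; T_f on net, cpu.
The rest can finish in the order T_c, T_b. Step-by-step check:
  pool = (0, 2, 1, 3)
  T_c needs (0, 2, 1, 2) <= (0, 2, 1, 3) -> finishes; pool += (1, 0, 1, 1) = (1, 2, 2, 4)
  T_b needs (1, 2, 2, 3) <= (1, 2, 2, 4) -> finishes; pool += (0, 1, 1, 0) = (1, 3, 3, 4)
None of the blocked processes ever fits:
  blocked: T_i wants (1, 1, 5, 2), pool (1, 3, 3, 4) — not enough gpu
  blocked: T_a wants (1, 4, 2, 1), pool (1, 3, 3, 4) — not enough ram
  blocked: T_e wants (2, 2, 1, 5), pool (1, 3, 3, 4) — not enough net and cpu
  blocked: T_f wants (2, 2, 1, 6), pool (1, 3, 3, 4) — not enough net and cpu


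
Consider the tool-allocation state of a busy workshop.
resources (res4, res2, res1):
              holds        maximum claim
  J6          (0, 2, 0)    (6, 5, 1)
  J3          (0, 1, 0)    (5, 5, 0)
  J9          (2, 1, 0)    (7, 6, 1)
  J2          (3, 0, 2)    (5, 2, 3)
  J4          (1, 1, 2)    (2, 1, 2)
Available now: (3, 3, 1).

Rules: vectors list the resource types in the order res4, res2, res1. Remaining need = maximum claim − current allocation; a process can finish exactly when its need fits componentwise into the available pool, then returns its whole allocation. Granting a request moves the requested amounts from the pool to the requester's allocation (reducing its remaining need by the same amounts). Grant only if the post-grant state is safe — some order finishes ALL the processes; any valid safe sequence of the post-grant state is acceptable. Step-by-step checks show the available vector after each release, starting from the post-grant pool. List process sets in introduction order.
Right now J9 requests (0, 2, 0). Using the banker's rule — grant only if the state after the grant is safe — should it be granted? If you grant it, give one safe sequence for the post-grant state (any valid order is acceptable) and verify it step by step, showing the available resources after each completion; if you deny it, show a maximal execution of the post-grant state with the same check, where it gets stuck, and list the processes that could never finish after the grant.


DENY: after the grant no complete ordering would exist.
Key observation: the wall is res2: completing J4, J2 brings the pool only to (7, 2, 5), and all the rest need more.
After a pretend grant, a maximal execution: J4, J2 — then nothing else fits. Step-by-step check:
  pool = (3, 1, 1)
  run J4 (needs (1, 0, 0), free (3, 1, 1)); after release of (1, 1, 2) the pool is (4, 2, 3)
  run J2 (needs (2, 2, 1), free (4, 2, 3)); after release of (3, 0, 2) the pool is (7, 2, 5)
  blocked: J6 wants (6, 3, 1), pool (7, 2, 5) — not enough res2
  blocked: J3 wants (5, 4, 0), pool (7, 2, 5) — not enough res2
  blocked: J9 wants (5, 3, 1), pool (7, 2, 5) — not enough res2
Had the request been granted, J6, J3 and J9 could never finish.


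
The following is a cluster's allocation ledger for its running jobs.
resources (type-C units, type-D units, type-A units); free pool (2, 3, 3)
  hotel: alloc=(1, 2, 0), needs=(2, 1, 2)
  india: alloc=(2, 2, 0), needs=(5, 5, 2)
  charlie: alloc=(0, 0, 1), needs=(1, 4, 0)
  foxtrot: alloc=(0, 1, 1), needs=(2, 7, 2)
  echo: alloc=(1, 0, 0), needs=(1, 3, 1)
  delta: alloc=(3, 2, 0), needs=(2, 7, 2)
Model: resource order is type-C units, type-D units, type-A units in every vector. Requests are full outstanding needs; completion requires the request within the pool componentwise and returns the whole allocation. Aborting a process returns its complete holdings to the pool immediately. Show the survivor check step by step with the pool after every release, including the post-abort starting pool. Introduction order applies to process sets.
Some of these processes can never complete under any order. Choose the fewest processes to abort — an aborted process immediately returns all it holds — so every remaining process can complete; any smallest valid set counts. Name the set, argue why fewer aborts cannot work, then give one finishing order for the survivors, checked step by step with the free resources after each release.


The answer: abort india.
Key observation: the returned (2, 2, 0) from india is what brings delta — unrunnable before, under any order — into play at step 2.
Minimality: the empty abort set fails — the state is deadlocked as it stands.
One survivor order: hotel, delta, foxtrot, echo, charlie. Step-by-step check (post-abort pool first):
  pool = (4, 5, 3)
  run hotel (needs (2, 1, 2), free (4, 5, 3)); after release of (1, 2, 0) the pool is (5, 7, 3)
  run delta (needs (2, 7, 2), free (5, 7, 3)); after release of (3, 2, 0) the pool is (8, 9, 3)
  run foxtrot (needs (2, 7, 2), free (8, 9, 3)); after release of (0, 1, 1) the pool is (8, 10, 4)
  run echo (needs (1, 3, 1), free (8, 10, 4)); after release of (1, 0, 0) the pool is (9, 10, 4)
  run charlie (needs (1, 4, 0), free (9, 10, 4)); after release of (0, 0, 1) the pool is (9, 10, 5)


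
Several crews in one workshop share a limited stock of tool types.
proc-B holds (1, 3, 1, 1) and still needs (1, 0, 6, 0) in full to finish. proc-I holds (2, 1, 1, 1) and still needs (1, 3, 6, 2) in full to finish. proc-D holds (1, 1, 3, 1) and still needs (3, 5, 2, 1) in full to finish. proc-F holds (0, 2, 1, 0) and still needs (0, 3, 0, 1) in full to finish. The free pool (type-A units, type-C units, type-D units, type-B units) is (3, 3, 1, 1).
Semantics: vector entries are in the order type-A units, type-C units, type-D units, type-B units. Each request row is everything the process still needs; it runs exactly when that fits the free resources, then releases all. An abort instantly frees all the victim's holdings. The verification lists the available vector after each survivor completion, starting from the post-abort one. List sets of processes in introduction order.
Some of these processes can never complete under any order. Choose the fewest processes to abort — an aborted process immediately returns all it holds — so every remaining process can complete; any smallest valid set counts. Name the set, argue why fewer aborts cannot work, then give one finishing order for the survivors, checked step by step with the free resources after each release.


Minimum abort set: proc-I.
Key observation: proc-B could never have finished before the abort; with (2, 1, 1, 1) returned by proc-I, it fits at step 3.
Why nothing smaller works: aborting no one leaves the state deadlocked as given.
Survivors finish in the order: proc-F, proc-D, proc-B. Verifying each step (pool after the aborts first):
  pool = (5, 4, 2, 2)
  proc-F: need (0, 3, 0, 1) fits (5, 4, 2, 2); releases (0, 2, 1, 0), pool now (5, 6, 3, 2)
  proc-D: need (3, 5, 2, 1) fits (5, 6, 3, 2); releases (1, 1, 3, 1), pool now (6, 7, 6, 3)
  proc-B: need (1, 0, 6, 0) fits (6, 7, 6, 3); releases (1, 3, 1, 1), pool now (7, 10, 7, 4)


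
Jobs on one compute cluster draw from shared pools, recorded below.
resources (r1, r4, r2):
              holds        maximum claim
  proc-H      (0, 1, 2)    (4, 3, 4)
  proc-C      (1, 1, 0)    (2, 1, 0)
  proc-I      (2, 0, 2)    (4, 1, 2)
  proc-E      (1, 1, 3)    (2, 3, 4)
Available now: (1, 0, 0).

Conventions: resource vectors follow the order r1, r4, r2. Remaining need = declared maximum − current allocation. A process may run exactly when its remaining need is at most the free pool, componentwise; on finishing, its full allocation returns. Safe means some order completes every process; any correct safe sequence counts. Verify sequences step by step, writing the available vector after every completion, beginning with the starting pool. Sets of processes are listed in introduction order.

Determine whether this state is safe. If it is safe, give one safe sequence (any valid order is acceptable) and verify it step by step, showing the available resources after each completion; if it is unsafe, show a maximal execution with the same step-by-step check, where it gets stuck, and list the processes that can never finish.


The state is UNSAFE.
Key observation: once proc-C, proc-I finish, the pool peaks at (4, 1, 2) — and every remaining process still needs more r4 than that.
The run proc-C, proc-I cannot be extended any further. Walking it through:
  pool = (1, 0, 0)
  proc-C: need (1, 0, 0) fits (1, 0, 0); releases (1, 1, 0), pool now (2, 1, 0)
  proc-I: need (2, 1, 0) fits (2, 1, 0); releases (2, 0, 2), pool now (4, 1, 2)
  proc-H still needs (4, 2, 2) but only (4, 1, 2) is free — short on r4
  proc-E still needs (1, 2, 1) but only (4, 1, 2) is free — short on r4
Permanently blocked: proc-H and proc-E.


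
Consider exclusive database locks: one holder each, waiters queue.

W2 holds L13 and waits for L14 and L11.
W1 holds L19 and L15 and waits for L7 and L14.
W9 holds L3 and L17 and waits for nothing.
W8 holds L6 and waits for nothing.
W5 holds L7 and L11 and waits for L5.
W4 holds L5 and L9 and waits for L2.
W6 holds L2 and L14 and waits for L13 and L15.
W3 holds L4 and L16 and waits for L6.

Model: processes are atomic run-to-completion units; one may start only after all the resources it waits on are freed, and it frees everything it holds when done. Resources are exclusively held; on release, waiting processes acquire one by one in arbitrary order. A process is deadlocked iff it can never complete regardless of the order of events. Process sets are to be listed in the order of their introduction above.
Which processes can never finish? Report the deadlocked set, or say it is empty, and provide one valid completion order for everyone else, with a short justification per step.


Deadlocked set: W2, W1, W5, W4 and W6.
Key observation: the waits loop around W2 -> W5 -> W4 -> W6 -> W2 with no way out; W1 is caught in further circular waits.
The rest can finish in the order W8, W9, W3.
Walking it through:
  run W8 (it waits on nothing); releases L6
  run W9 (it waits on nothing); releases L3 and L17
  W3: everything it awaited (L6) is free; runs, freeing L4 and L16


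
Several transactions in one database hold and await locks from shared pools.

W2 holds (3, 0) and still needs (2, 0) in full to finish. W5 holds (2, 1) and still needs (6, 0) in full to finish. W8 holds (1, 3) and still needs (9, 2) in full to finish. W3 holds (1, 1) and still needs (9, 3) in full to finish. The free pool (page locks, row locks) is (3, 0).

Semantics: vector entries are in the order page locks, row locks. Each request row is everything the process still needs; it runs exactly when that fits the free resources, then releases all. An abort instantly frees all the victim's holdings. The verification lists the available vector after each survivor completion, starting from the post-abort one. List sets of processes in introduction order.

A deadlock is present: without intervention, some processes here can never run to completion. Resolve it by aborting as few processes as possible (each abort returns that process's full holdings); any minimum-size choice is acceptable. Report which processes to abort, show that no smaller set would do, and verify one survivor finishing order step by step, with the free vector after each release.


Minimum abort set: W8.
Key observation: before aborting W8, W3 was permanently blocked — no order could ever run it; afterwards it completes at step 3.
Minimality: the empty abort set fails — the state is deadlocked as it stands.
The survivors complete as W2, W5, W3. Check, step by step (starting from the post-abort pool):
  pool = (4, 3)
  W2: need (2, 0) fits (4, 3); releases (3, 0), pool now (7, 3)
  W5: need (6, 0) fits (7, 3); releases (2, 1), pool now (9, 4)
  W3: need (9, 3) fits (9, 4); releases (1, 1), pool now (10, 5)


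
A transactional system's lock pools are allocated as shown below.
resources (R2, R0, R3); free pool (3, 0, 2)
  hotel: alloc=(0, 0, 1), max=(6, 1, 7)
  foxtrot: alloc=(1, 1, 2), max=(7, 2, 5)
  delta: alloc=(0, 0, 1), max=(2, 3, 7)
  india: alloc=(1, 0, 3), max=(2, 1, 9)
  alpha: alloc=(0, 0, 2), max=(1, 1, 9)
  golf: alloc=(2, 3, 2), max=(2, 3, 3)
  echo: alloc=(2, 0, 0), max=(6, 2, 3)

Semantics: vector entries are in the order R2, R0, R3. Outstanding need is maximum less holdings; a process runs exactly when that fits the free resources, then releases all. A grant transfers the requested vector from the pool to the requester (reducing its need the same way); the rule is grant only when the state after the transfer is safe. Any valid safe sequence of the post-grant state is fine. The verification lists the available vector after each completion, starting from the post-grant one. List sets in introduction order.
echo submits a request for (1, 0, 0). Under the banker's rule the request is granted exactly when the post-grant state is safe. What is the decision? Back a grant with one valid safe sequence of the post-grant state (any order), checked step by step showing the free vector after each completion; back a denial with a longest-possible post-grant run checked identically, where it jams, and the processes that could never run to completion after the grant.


GRANT: granting preserves safety; a valid post-grant sequence is golf, echo, foxtrot, india, alpha, delta, hotel.
Key observation: the grant leaves (2, 0, 2) free — enough for golf, whose release restarts the cascade.
Verifying the post-grant state step by step:
  pool = (2, 0, 2)
  golf needs (0, 0, 1) <= (2, 0, 2) -> finishes; pool += (2, 3, 2) = (4, 3, 4)
  echo needs (3, 2, 3) <= (4, 3, 4) -> finishes; pool += (3, 0, 0) = (7, 3, 4)
  foxtrot needs (6, 1, 3) <= (7, 3, 4) -> finishes; pool += (1, 1, 2) = (8, 4, 6)
  india needs (1, 1, 6) <= (8, 4, 6) -> finishes; pool += (1, 0, 3) = (9, 4, 9)
  alpha needs (1, 1, 7) <= (9, 4, 9) -> finishes; pool += (0, 0, 2) = (9, 4, 11)
  delta needs (2, 3, 6) <= (9, 4, 11) -> finishes; pool += (0, 0, 1) = (9, 4, 12)
  hotel needs (6, 1, 6) <= (9, 4, 12) -> finishes; pool += (0, 0, 1) = (9, 4, 13)


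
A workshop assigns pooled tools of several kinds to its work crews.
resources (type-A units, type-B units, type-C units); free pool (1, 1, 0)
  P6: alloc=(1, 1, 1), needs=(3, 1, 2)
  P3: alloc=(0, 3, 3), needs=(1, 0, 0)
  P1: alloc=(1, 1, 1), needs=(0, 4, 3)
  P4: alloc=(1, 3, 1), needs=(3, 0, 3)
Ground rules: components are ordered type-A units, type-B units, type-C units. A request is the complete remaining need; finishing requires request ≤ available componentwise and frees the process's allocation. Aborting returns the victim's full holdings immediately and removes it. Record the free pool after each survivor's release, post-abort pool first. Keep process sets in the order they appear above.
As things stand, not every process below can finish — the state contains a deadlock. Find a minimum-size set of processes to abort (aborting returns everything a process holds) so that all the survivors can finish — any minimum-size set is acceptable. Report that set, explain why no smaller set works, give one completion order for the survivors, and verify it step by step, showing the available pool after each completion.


Minimum abort set: P6.
Key observation: the returned (1, 1, 1) from P6 is what brings P4 — unrunnable before, under any order — into play at step 3.
Why nothing smaller works: aborting no one leaves the state deadlocked as given.
Survivors finish in the order: P3, P1, P4. Check, step by step (pool after the aborts first):
  pool = (2, 2, 1)
  run P3 (needs (1, 0, 0), free (2, 2, 1)); after release of (0, 3, 3) the pool is (2, 5, 4)
  run P1 (needs (0, 4, 3), free (2, 5, 4)); after release of (1, 1, 1) the pool is (3, 6, 5)
  run P4 (needs (3, 0, 3), free (3, 6, 5)); after release of (1, 3, 1) the pool is (4, 9, 6)


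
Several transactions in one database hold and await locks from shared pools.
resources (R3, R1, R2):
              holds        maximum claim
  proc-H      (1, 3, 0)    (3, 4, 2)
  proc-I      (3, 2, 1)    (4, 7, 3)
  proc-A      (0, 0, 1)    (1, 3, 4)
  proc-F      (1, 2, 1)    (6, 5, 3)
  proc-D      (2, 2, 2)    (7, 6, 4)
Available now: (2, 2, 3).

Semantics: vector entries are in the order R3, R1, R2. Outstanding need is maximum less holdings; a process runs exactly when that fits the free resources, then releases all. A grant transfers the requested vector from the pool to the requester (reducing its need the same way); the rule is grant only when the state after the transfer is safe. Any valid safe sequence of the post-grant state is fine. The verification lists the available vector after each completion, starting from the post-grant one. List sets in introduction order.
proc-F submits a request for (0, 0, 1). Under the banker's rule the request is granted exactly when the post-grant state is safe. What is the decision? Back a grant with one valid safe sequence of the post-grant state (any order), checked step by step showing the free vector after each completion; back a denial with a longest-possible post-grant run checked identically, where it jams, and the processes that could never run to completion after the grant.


GRANT — the state after the grant stays safe, e.g. via proc-H, proc-I, proc-A, proc-F, proc-D.
Key observation: even at the reduced pool (2, 2, 2), proc-H fits immediately, so safety survives the grant.
Check on the post-grant state, step by step:
  pool = (2, 2, 2)
  run proc-H (needs (2, 1, 2), free (2, 2, 2)); after release of (1, 3, 0) the pool is (3, 5, 2)
  run proc-I (needs (1, 5, 2), free (3, 5, 2)); after release of (3, 2, 1) the pool is (6, 7, 3)
  run proc-A (needs (1, 3, 3), free (6, 7, 3)); after release of (0, 0, 1) the pool is (6, 7, 4)
  run proc-F (needs (5, 3, 1), free (6, 7, 4)); after release of (1, 2, 2) the pool is (7, 9, 6)
  run proc-D (needs (5, 4, 2), free (7, 9, 6)); after release of (2, 2, 2) the pool is (9, 11, 8)


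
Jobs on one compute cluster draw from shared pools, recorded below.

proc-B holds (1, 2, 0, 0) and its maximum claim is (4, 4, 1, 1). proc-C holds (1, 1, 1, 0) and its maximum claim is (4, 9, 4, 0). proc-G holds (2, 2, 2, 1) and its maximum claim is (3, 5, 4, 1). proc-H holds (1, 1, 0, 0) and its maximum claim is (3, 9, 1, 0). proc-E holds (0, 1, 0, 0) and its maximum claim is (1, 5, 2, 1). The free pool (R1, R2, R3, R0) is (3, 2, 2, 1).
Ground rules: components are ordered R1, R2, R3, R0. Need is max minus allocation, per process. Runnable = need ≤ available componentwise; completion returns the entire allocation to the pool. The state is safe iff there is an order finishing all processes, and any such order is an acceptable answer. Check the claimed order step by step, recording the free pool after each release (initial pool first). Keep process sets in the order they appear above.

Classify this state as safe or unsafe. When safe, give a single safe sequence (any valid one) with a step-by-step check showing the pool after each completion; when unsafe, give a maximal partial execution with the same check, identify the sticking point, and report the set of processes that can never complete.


UNSAFE — no complete ordering exists.
Key observation: after proc-B, proc-E, proc-G complete, (6, 7, 4, 2) is the best the pool ever gets, yet each leftover process wants more R2.
The run proc-B, proc-E, proc-G cannot be extended any further. Step-by-step check:
  pool = (3, 2, 2, 1)
  proc-B needs (3, 2, 1, 1) <= (3, 2, 2, 1) -> finishes; pool += (1, 2, 0, 0) = (4, 4, 2, 1)
  proc-E needs (1, 4, 2, 1) <= (4, 4, 2, 1) -> finishes; pool += (0, 1, 0, 0) = (4, 5, 2, 1)
  proc-G needs (1, 3, 2, 0) <= (4, 5, 2, 1) -> finishes; pool += (2, 2, 2, 1) = (6, 7, 4, 2)
  blocked: proc-C wants (3, 8, 3, 0), pool (6, 7, 4, 2) — not enough R2
  blocked: proc-H wants (2, 8, 1, 0), pool (6, 7, 4, 2) — not enough R2
Permanently blocked: proc-C and proc-H.


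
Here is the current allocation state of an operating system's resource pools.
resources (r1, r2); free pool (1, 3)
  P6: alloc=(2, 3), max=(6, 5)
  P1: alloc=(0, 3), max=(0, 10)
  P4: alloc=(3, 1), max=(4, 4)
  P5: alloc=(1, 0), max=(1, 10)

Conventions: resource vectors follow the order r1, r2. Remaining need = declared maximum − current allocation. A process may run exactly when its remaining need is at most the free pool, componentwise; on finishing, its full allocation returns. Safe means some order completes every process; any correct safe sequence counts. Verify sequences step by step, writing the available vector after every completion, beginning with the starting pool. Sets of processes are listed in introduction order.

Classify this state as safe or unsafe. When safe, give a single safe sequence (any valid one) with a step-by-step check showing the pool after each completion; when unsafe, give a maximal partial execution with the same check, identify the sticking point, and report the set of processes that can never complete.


SAFE. One safe sequence: P4, P6, P1, P5.
Key observation: P4 marks the first exact bind of the order: its need (1, 3) fits the free (1, 3) with zero slack on a requested resource.
Step-by-step check:
  pool = (1, 3)
  P4: need (1, 3) fits (1, 3); releases (3, 1), pool now (4, 4)
  P6: need (4, 2) fits (4, 4); releases (2, 3), pool now (6, 7)
  P1: need (0, 7) fits (6, 7); releases (0, 3), pool now (6, 10)
  P5: need (0, 10) fits (6, 10); releases (1, 0), pool now (7, 10)


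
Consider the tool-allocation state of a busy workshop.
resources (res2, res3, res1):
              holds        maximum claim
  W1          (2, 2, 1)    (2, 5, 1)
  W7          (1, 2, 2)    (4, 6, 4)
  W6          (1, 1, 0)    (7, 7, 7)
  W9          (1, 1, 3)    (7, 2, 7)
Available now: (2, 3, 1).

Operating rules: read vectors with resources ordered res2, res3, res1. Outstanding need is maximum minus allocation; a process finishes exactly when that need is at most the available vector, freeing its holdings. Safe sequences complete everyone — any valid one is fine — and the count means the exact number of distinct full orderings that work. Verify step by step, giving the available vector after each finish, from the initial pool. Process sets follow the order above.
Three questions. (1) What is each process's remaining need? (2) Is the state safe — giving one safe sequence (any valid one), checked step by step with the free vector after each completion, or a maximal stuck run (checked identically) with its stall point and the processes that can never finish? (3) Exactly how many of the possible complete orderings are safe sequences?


(1) Need matrix, components ordered res2, res3, res1:
  W1: (0, 3, 0)
  W7: (3, 4, 2)
  W6: (6, 6, 7)
  W9: (6, 1, 4)
(2) The state is UNSAFE.
Key observation: the pool after W1, W7 is (5, 7, 4); every surviving request exceeds it in res2, so progress ends there.
The run W1, W7 cannot be extended any further. Walking it through:
  pool = (2, 3, 1)
  run W1 (needs (0, 3, 0), free (2, 3, 1)); after release of (2, 2, 1) the pool is (4, 5, 2)
  run W7 (needs (3, 4, 2), free (4, 5, 2)); after release of (1, 2, 2) the pool is (5, 7, 4)
  blocked: W6 wants (6, 6, 7), pool (5, 7, 4) — not enough res2 and res1
  blocked: W9 wants (6, 1, 4), pool (5, 7, 4) — not enough res2
Processes that can never finish: W6 and W9.
(3) The exact count: 0 of the possible complete orderings are safe sequences.


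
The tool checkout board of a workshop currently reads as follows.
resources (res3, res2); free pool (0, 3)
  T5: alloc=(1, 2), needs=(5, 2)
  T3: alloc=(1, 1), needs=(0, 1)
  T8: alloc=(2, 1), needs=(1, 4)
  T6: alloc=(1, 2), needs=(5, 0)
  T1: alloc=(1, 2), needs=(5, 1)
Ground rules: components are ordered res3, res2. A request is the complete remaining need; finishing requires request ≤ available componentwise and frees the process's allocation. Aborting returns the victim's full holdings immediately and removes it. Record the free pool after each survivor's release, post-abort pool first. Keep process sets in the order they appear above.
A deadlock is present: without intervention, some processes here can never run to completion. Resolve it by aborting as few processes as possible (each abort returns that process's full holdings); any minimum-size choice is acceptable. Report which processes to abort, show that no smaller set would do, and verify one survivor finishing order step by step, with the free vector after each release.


The answer: abort T5 and T1.
Key observation: the returned (2, 4) from T5 and T1 is what brings T6 — unrunnable before, under any order — into play at step 3.
Why nothing smaller works — every single abort fails: T5 alone leaves T6 blocked (short on res3); T3 alone leaves T5 blocked (short on res3); T8 alone leaves T5 blocked (short on res3); T6 alone leaves T5 blocked (short on res3); T1 alone leaves T5 blocked (short on res3).
One survivor order: T8, T3, T6. Verifying each step (post-abort pool first):
  pool = (2, 7)
  T8 needs (1, 4) <= (2, 7) -> finishes; pool += (2, 1) = (4, 8)
  T3 needs (0, 1) <= (4, 8) -> finishes; pool += (1, 1) = (5, 9)
  T6 needs (5, 0) <= (5, 9) -> finishes; pool += (1, 2) = (6, 11)


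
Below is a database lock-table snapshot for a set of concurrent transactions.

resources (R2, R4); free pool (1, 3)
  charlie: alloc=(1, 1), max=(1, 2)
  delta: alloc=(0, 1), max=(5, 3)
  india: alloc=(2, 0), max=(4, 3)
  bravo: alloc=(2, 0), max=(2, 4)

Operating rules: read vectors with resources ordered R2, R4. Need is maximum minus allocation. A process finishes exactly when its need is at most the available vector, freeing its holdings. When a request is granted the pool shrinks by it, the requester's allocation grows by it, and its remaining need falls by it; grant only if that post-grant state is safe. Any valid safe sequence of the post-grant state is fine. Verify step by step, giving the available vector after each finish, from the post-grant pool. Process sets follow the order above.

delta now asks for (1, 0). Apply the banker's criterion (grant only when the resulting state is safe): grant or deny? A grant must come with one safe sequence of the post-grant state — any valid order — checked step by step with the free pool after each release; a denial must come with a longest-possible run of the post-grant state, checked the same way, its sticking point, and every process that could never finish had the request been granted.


GRANT. The post-grant state is safe; one safe sequence: charlie, bravo, india, delta.
Key observation: even at the reduced pool (0, 3), charlie fits immediately, so safety survives the grant.
Verifying the post-grant state step by step:
  pool = (0, 3)
  run charlie (needs (0, 1), free (0, 3)); after release of (1, 1) the pool is (1, 4)
  run bravo (needs (0, 4), free (1, 4)); after release of (2, 0) the pool is (3, 4)
  run india (needs (2, 3), free (3, 4)); after release of (2, 0) the pool is (5, 4)
  run delta (needs (4, 2), free (5, 4)); after release of (1, 1) the pool is (6, 5)


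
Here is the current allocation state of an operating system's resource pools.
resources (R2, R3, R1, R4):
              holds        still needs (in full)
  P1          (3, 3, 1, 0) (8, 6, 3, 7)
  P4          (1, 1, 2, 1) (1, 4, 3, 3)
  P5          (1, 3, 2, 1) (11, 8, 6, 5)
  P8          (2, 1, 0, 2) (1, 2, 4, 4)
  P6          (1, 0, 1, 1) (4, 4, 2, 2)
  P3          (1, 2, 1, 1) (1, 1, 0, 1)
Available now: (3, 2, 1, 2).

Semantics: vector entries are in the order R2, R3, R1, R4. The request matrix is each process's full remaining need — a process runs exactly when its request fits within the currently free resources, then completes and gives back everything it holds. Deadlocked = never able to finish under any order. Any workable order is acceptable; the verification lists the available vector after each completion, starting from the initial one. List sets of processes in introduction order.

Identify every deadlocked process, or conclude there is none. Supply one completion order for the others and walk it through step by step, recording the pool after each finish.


The deadlocked set is empty.
Key observation: starting with P3, each completion frees enough for the next — no one is permanently blocked.
A valid finishing order for the others: P3, P6, P4, P8, P1, P5. Check, step by step:
  pool = (3, 2, 1, 2)
  P3: need (1, 1, 0, 1) fits (3, 2, 1, 2); releases (1, 2, 1, 1), pool now (4, 4, 2, 3)
  P6: need (4, 4, 2, 2) fits (4, 4, 2, 3); releases (1, 0, 1, 1), pool now (5, 4, 3, 4)
  P4: need (1, 4, 3, 3) fits (5, 4, 3, 4); releases (1, 1, 2, 1), pool now (6, 5, 5, 5)
  P8: need (1, 2, 4, 4) fits (6, 5, 5, 5); releases (2, 1, 0, 2), pool now (8, 6, 5, 7)
  P1: need (8, 6, 3, 7) fits (8, 6, 5, 7); releases (3, 3, 1, 0), pool now (11, 9, 6, 7)
  P5: need (11, 8, 6, 5) fits (11, 9, 6, 7); releases (1, 3, 2, 1), pool now (12, 12, 8, 8)


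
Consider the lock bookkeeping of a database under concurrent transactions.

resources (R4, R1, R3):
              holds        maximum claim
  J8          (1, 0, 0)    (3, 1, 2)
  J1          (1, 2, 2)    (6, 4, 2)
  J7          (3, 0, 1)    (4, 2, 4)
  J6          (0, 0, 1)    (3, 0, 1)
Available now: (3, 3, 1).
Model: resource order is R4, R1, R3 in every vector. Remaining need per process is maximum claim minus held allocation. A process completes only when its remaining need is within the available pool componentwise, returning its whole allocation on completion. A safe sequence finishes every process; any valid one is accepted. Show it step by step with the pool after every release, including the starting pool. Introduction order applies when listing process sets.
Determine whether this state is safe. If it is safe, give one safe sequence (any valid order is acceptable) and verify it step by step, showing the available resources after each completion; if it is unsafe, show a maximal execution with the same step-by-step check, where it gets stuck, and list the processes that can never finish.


UNSAFE — no complete ordering exists.
Key observation: after J6, J8 the pool peaks at (4, 3, 2), and each blocked process is short somewhere: J1 on R4; J7 on R3.
Going as far as possible: J6, J8; after that, nothing fits. Walking it through:
  pool = (3, 3, 1)
  J6 needs (3, 0, 0) <= (3, 3, 1) -> finishes; pool += (0, 0, 1) = (3, 3, 2)
  J8 needs (2, 1, 2) <= (3, 3, 2) -> finishes; pool += (1, 0, 0) = (4, 3, 2)
  J1 cannot run: need (5, 2, 0) vs free (4, 3, 2) (insufficient R4)
  J7 cannot run: need (1, 2, 3) vs free (4, 3, 2) (insufficient R3)
Processes that can never finish: J1 and J7.


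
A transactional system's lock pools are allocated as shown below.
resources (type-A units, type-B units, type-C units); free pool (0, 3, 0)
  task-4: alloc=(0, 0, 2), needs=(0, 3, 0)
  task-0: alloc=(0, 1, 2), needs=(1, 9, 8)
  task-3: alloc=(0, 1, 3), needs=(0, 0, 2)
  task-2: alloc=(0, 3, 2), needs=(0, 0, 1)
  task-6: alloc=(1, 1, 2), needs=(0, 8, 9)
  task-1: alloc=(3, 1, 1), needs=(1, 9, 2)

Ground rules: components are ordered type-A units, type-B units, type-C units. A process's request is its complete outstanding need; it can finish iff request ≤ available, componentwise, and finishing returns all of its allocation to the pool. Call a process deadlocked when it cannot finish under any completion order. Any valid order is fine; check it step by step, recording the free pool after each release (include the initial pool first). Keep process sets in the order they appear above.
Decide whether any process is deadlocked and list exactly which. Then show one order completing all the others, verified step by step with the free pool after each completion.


Deadlocked set: task-0, task-6 and task-1.
Key observation: task-4, task-2, task-3 can finish, but then (0, 7, 7) is all there is, and the blocked group's type-B units demands exceed it.
A valid finishing order for the others: task-4, task-2, task-3. Walking it through:
  pool = (0, 3, 0)
  task-4 needs (0, 3, 0) <= (0, 3, 0) -> finishes; pool += (0, 0, 2) = (0, 3, 2)
  task-2 needs (0, 0, 1) <= (0, 3, 2) -> finishes; pool += (0, 3, 2) = (0, 6, 4)
  task-3 needs (0, 0, 2) <= (0, 6, 4) -> finishes; pool += (0, 1, 3) = (0, 7, 7)
None of the blocked processes ever fits:
  blocked: task-0 wants (1, 9, 8), pool (0, 7, 7) — not enough type-A units, type-B units and type-C units
  blocked: task-6 wants (0, 8, 9), pool (0, 7, 7) — not enough type-B units and type-C units
  blocked: task-1 wants (1, 9, 2), pool (0, 7, 7) — not enough type-A units and type-B units


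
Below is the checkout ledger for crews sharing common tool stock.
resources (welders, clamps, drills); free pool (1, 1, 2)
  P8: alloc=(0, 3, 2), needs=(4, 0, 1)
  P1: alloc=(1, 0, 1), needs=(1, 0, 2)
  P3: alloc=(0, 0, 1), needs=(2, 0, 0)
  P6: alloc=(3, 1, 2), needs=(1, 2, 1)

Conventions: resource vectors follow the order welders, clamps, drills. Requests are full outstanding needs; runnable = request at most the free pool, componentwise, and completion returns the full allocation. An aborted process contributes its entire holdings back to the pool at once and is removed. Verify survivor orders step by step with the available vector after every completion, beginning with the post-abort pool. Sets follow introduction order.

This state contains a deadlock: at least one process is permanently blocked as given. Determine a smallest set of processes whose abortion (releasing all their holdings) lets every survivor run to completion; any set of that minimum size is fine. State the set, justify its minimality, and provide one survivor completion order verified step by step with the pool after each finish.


Minimum abort set: P6.
Key observation: aborting P6 returns (3, 1, 2), and P8 — hopeless before — runs at step 3 with the returned capacity in the pool.
Why nothing smaller works: aborting no one leaves the state deadlocked as given.
Survivors finish in the order: P3, P1, P8. Walking it through (pool after the aborts first):
  pool = (4, 2, 4)
  run P3 (needs (2, 0, 0), free (4, 2, 4)); after release of (0, 0, 1) the pool is (4, 2, 5)
  run P1 (needs (1, 0, 2), free (4, 2, 5)); after release of (1, 0, 1) the pool is (5, 2, 6)
  run P8 (needs (4, 0, 1), free (5, 2, 6)); after release of (0, 3, 2) the pool is (5, 5, 8)
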